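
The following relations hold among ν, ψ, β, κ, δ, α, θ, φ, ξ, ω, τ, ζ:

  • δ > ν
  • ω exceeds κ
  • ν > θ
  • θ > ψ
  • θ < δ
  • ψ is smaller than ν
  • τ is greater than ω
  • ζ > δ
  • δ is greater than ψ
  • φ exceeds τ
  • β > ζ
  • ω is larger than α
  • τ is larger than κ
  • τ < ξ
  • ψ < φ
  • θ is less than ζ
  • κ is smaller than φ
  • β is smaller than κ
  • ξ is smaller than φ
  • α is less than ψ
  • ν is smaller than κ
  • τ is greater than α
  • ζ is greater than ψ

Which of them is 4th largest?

ω

Chaining the given pairs: α < ψ < θ < ν < δ < ζ < β < κ < ω < τ < ξ < φ.
Counting 4 from the largest end gives ω.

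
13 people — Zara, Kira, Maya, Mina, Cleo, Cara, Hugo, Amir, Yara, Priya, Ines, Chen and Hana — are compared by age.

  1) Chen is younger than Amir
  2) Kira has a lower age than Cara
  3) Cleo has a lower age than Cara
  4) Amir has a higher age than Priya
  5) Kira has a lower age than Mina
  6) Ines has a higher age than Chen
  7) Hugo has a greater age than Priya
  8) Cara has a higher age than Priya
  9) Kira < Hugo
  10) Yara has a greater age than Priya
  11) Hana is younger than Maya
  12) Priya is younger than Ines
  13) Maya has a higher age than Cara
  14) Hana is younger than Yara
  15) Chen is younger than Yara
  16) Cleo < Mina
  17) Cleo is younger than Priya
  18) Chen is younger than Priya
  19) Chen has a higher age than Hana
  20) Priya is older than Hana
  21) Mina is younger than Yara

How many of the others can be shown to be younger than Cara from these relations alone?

The elements the relations force below Cara are Cleo, Hana, Kira, Chen, Priya — no chain reaches any other.
That is 5.

5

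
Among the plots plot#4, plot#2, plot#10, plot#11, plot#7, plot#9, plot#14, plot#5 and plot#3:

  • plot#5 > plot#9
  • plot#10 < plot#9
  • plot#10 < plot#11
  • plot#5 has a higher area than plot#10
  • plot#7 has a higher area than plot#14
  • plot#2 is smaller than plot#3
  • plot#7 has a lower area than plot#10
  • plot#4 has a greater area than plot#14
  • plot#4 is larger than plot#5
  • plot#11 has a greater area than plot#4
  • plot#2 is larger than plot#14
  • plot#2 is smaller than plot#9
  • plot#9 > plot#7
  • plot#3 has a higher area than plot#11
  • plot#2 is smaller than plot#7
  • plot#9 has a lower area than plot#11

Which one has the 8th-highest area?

plot#2

The consecutive relations fix a unique order: plot#14 < plot#2 < plot#7 < plot#10 < plot#9 < plot#5 < plot#4 < plot#11 < plot#3.
The 8th largest is plot#2.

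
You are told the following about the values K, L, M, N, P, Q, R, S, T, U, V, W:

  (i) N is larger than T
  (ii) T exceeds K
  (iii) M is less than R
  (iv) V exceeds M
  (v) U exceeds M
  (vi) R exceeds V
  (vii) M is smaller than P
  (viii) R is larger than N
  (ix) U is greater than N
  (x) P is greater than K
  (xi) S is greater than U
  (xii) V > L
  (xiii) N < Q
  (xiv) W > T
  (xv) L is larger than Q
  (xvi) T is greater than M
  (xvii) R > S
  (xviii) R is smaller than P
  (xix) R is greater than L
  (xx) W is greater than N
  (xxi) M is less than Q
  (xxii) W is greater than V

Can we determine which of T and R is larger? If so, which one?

T < N and N < Q give T < Q.
With Q < L: T < N < Q < L.
With L < V: T < N < Q < L < V.
Then V < R extends the chain to R.
So R is larger.

R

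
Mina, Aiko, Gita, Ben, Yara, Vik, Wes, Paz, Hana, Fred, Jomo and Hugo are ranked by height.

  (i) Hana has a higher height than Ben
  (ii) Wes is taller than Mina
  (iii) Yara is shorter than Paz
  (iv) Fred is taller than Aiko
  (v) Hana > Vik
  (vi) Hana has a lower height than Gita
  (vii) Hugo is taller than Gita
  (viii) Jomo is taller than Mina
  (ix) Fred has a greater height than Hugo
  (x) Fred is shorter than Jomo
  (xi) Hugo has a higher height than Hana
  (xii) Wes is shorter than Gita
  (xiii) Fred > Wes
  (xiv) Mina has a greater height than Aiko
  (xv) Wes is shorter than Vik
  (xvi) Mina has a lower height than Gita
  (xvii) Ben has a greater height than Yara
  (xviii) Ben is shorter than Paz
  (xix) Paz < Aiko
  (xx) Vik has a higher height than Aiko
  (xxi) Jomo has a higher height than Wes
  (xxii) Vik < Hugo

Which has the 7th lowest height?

Vik

The consecutive relations fix a unique order: Yara < Ben < Paz < Aiko < Mina < Wes < Vik < Hana < Gita < Hugo < Fred < Jomo.
The 7th smallest is Vik.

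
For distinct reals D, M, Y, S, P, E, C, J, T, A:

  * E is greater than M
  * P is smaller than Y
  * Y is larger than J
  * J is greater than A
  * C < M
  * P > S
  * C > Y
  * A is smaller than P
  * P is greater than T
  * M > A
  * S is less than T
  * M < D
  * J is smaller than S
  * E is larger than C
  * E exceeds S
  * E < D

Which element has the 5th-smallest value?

Piecing the relations together gives one ordering: A < J < S < T < P < Y < C < M < E < D.
Counting 5 from the smallest end gives P.

P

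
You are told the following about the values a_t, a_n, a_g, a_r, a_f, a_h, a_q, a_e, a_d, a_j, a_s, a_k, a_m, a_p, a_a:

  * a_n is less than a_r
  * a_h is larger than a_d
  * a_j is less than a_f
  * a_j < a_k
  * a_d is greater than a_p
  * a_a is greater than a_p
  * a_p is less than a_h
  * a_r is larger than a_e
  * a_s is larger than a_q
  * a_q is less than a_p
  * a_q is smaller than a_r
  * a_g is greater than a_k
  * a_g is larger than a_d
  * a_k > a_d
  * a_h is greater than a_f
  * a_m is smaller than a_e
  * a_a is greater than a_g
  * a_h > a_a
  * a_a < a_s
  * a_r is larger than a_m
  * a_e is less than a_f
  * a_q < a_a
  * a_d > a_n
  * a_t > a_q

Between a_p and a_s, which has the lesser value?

Following the relations from a_p: a_p < a_d < a_k < a_g < a_a < a_s.
So a_p < a_s; a_p is the smaller of the two.

a_p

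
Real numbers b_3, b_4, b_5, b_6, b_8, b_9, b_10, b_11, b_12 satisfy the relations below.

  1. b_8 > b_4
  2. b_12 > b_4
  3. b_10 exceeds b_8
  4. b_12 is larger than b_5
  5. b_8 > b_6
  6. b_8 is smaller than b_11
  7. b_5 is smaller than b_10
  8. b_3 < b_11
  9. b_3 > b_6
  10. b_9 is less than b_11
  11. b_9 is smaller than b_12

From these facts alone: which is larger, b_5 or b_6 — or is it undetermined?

undetermined

Following every chain through b_6: above b_6 we get b_8, b_3, b_11, b_10.
b_5 is not reached, and no chain runs the other way from b_5 to b_6.
So the given relations leave the order of b_6 and b_5 undetermined.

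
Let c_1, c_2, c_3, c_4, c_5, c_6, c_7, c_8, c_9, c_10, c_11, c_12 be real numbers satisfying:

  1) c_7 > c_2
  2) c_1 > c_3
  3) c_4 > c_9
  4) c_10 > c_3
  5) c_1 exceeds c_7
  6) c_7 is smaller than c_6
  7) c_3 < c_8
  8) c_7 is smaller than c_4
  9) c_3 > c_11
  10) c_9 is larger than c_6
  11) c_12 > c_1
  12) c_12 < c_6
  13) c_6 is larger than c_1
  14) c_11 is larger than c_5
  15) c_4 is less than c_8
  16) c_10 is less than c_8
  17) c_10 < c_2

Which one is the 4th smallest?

Chaining the given pairs: c_5 < c_11 < c_3 < c_10 < c_2 < c_7 < c_1 < c_12 < c_6 < c_9 < c_4 < c_8.
Counting 4 from the smallest end gives c_10.

c_10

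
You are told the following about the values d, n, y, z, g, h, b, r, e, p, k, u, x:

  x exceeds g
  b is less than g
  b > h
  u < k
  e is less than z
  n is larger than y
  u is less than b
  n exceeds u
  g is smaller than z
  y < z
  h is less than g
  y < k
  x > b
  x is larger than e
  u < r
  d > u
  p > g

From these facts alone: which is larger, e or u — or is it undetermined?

Following every chain through e: above e we get x, z.
u is not reached, and no chain runs the other way from u to e.
So the given relations leave the order of e and u undetermined.

undetermined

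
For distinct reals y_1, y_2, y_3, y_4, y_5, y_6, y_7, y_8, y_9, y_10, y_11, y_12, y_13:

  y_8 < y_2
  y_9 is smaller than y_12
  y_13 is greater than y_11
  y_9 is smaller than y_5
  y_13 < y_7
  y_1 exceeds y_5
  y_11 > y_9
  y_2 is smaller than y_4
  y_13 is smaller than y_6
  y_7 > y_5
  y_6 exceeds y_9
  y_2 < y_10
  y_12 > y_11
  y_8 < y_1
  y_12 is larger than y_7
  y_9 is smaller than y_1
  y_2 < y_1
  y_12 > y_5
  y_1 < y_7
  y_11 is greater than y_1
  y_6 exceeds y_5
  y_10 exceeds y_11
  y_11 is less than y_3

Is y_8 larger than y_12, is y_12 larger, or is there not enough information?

Following the relations from y_8: y_8 < y_2 < y_1 < y_11 < y_13 < y_7 < y_12.
So y_12 is larger.

y_12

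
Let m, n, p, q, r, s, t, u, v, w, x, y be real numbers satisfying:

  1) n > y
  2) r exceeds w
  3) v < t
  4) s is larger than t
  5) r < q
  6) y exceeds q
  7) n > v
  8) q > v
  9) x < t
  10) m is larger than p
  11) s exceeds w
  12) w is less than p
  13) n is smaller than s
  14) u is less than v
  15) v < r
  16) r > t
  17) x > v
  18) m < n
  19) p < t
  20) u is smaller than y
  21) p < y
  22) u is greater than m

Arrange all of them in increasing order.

The consecutive links are each given: w < p; p < m; m < u; u < v; v < x; x < t; t < r; r < q; q < y; y < n; n < s.

w < p < m < u < v < x < t < r < q < y < n < s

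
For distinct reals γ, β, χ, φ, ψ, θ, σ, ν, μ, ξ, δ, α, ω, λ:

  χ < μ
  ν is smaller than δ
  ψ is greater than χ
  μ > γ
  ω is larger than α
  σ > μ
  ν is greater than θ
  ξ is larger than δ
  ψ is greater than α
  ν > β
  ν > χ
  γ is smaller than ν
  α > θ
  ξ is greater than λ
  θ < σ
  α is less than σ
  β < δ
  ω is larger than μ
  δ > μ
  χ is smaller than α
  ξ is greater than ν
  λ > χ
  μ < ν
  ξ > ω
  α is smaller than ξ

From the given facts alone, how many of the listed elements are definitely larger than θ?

7

From θ the given relations immediately reach α, ν, σ.
From those, ω, δ, ψ, ξ — 7 in total.
Nothing else is reachable above θ; 7 in all.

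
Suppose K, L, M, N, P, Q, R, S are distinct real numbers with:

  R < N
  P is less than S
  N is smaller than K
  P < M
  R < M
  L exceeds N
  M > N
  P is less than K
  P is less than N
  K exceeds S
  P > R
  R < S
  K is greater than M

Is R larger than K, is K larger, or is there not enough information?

R < P and P < N give R < N.
Then N < M extends the chain to M.
With M < K: R < P < N < M < K.
So K is larger.

K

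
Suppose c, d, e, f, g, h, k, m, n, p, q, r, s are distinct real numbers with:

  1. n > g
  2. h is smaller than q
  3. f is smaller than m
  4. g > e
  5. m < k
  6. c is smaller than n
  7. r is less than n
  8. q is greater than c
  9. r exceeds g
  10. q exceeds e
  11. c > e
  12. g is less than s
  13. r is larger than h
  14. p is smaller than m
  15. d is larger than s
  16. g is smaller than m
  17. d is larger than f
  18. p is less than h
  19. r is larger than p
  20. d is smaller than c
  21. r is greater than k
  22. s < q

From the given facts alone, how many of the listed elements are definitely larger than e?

From e the given relations immediately reach g, c, q.
From those, s, m, r, n — 7 in total.
From those, k, d — 9 in total.
Nothing else is reachable above e; 9 in all.

9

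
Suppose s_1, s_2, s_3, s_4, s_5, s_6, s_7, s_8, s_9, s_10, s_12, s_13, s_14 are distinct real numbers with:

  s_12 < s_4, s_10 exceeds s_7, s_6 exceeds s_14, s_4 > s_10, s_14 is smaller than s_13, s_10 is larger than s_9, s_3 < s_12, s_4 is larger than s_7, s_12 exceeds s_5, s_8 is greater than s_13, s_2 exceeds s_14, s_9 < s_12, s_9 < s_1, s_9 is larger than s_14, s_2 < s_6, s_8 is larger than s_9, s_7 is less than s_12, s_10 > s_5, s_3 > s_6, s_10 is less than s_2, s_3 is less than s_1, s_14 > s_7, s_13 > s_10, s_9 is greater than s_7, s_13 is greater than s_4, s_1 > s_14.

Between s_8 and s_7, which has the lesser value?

s_7

Link the given pairs in sequence: s_7 < s_14; s_14 < s_9; s_9 < s_10; s_10 < s_2; s_2 < s_6; s_6 < s_3; s_3 < s_12; s_12 < s_4; s_4 < s_13; s_13 < s_8.
Chaining these gives s_7 < s_14 < s_9 < s_10 < s_2 < s_6 < s_3 < s_12 < s_4 < s_13 < s_8.
So s_7 < s_8; s_7 is the smaller of the two.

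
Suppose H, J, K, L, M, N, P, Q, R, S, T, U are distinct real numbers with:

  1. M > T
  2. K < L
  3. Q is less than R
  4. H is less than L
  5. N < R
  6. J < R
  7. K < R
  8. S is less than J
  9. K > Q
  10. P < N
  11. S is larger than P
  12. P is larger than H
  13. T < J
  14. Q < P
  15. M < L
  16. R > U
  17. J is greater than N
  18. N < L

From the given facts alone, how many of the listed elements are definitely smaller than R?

9

The elements the relations force below R are Q, T, H, P, N, U, K, S, J — no chain reaches any other.
That is 9.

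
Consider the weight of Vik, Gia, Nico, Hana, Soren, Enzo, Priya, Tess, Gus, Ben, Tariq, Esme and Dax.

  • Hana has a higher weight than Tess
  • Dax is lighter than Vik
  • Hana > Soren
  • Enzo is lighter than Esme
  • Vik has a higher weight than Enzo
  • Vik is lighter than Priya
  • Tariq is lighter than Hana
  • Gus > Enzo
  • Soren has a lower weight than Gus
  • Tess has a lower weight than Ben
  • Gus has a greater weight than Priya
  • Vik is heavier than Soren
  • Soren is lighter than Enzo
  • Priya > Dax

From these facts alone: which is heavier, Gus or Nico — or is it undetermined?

undetermined

Following every chain through Nico: nothing is chained to Nico.
Gus is not reached, and no chain runs the other way from Gus to Nico.
So the given relations leave the order of Nico and Gus undetermined.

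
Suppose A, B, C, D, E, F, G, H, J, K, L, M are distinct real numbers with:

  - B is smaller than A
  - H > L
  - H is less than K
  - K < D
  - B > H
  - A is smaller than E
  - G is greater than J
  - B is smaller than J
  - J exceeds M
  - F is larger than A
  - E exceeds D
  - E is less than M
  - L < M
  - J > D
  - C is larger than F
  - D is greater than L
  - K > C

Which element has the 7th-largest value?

C

The consecutive relations fix a unique order: L < H < B < A < F < C < K < D < E < M < J < G.
The 7th largest is C.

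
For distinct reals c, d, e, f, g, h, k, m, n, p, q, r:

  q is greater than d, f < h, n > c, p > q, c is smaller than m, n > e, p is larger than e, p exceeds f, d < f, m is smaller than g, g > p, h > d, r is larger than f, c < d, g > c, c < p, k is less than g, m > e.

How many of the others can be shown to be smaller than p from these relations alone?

The elements the relations force below p are c, d, f, q, e — no chain reaches any other.
That is 5.

5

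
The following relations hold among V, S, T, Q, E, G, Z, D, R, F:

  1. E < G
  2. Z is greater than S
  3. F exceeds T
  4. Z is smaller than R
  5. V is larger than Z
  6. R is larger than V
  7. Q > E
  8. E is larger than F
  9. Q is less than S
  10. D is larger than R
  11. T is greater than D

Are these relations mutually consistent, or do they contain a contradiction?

We have E < Q stated directly, yet also Q < S < Z < V < R < D < T < F < E by chaining the others — so Q < E. Contradiction.

inconsistent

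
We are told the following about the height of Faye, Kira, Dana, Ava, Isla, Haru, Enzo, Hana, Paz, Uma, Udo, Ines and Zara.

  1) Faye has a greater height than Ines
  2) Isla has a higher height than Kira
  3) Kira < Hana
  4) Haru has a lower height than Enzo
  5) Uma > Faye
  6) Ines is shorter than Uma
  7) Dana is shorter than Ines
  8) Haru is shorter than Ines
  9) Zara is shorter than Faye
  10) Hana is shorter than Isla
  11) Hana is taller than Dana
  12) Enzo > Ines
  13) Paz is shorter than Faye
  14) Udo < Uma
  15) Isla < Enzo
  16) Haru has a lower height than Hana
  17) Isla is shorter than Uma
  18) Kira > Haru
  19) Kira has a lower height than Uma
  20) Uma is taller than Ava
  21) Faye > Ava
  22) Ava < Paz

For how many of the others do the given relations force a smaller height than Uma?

11

From Uma the given relations immediately reach Ava, Kira, Ines, Udo, Faye, Isla.
From those, Dana, Zara, Haru, Paz, Hana — 11 in total.
Nothing else is reachable below Uma; 11 in all.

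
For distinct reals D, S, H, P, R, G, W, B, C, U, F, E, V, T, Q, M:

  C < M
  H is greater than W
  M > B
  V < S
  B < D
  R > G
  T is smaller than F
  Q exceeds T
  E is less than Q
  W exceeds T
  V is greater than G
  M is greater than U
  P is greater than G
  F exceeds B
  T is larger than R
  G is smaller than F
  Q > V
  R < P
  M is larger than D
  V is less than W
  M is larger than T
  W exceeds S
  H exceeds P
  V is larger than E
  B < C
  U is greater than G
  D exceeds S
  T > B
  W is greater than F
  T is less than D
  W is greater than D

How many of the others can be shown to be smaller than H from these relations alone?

11

Directly below H: P, W.
One step further: G, R, T, F, V, S, D (9 so far).
One step further: B, E (11 so far).
No other element is forced below H by the given relations, so the count is 11.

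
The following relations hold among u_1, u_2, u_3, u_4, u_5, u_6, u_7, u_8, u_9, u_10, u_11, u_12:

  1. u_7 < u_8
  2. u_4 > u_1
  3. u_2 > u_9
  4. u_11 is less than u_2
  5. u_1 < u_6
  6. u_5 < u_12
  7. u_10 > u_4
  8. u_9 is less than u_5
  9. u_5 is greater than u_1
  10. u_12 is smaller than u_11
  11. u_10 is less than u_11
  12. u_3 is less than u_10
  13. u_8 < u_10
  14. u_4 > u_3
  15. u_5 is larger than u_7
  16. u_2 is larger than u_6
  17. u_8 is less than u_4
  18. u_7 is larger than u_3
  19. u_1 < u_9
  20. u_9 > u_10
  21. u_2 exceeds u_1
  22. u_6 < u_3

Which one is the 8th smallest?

The consecutive relations fix a unique order: u_1 < u_6 < u_3 < u_7 < u_8 < u_4 < u_10 < u_9 < u_5 < u_12 < u_11 < u_2.
Counting 8 from the smallest end gives u_9.

u_9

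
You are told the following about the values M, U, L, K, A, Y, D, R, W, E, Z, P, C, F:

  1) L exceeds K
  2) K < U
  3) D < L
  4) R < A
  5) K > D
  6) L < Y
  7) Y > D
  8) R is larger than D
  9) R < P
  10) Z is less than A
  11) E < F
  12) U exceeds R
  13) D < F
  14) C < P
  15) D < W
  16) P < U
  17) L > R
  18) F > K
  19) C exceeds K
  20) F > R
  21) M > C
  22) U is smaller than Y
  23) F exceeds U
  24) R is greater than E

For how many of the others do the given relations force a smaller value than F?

7

Directly below F: D, E, K, R, U.
One step further: P (6 so far).
One step further: C (7 so far).
No other element is forced below F by the given relations, so the count is 7.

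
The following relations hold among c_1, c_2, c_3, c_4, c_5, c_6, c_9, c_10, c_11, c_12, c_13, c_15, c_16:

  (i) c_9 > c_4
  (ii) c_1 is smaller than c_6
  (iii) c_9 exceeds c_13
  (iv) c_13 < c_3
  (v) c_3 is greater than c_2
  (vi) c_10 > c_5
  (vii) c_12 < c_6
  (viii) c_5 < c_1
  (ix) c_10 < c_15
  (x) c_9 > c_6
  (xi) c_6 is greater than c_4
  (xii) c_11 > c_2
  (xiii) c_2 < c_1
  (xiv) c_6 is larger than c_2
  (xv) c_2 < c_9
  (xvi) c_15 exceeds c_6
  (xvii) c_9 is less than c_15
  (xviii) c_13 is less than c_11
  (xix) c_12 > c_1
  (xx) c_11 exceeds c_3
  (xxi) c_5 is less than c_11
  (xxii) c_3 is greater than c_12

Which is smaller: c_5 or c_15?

c_5

c_5 < c_1 and c_1 < c_12 give c_5 < c_12.
Then c_12 < c_6 extends the chain to c_6.
Then c_6 < c_9 extends the chain to c_9.
Then c_9 < c_15 extends the chain to c_15.
So c_5 < c_15; c_5 is the smaller of the two.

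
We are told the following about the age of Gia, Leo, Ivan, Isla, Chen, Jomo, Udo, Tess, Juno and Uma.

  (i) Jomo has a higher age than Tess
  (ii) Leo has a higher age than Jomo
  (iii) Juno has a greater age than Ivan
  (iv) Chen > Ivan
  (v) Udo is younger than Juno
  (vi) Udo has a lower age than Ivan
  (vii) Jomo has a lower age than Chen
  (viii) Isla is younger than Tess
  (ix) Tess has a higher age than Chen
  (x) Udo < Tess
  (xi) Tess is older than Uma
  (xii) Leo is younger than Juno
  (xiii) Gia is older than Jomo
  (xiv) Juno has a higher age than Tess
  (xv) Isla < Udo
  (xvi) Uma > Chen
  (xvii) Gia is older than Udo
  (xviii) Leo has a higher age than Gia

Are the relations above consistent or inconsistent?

Chaining the given relations yields Chen < Uma < Tess < Jomo, so Chen < Jomo. But one relation states Jomo < Chen. These cannot both hold.

inconsistent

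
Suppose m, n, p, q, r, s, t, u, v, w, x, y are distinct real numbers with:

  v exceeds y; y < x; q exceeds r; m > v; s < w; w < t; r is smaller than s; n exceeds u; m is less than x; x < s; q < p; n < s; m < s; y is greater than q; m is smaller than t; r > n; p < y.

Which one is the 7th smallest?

v

Chaining the given pairs: u < n < r < q < p < y < v < m < x < s < w < t.
The 7th smallest is v.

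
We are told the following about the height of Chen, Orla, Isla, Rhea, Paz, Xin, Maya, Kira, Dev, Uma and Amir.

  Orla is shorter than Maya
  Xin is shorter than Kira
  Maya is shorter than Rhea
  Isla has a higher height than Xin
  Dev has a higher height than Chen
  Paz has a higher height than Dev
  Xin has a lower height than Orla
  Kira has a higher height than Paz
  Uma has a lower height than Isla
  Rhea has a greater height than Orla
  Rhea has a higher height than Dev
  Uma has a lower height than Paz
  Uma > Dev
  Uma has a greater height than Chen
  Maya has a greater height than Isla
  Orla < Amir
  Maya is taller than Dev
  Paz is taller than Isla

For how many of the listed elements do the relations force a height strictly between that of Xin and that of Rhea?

3

The relations place Xin below Rhea. An element lies strictly between them when it is forced above Xin and also forced below Rhea.
Above Xin: {Orla, Isla, Paz, Maya, Kira, Amir}. Below Rhea: {Orla, Chen, Dev, Uma, Isla, Maya}.
Intersection: {Orla, Isla, Maya} — 3.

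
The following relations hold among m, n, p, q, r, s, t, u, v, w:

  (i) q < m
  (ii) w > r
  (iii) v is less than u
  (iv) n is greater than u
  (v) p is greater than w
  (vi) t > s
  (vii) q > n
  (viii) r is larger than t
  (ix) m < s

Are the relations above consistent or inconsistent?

consistent

Every relation is compatible with v < u < n < q < m < s < t < r < w < p; the set is consistent.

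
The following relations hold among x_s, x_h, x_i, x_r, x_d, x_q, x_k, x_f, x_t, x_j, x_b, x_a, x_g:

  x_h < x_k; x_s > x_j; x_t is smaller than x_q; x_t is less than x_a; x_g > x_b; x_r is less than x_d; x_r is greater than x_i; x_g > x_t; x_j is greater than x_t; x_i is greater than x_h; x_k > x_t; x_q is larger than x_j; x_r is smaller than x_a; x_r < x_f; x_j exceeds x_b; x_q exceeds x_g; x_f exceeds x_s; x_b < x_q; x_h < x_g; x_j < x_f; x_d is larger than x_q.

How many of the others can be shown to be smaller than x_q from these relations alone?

The elements the relations force below x_q are x_h, x_b, x_t, x_j, x_g — no chain reaches any other.
That is 5.

5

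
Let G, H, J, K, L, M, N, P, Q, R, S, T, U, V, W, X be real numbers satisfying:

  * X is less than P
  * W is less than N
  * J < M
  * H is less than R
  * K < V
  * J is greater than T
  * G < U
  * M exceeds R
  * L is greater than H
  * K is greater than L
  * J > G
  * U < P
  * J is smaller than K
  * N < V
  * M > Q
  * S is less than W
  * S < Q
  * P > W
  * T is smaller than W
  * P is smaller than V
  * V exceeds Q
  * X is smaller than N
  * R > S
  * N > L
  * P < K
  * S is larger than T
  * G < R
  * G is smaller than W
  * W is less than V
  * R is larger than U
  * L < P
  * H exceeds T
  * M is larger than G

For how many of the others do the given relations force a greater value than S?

8

From S the given relations immediately reach W, R, Q.
From those, M, P, N, V — 7 in total.
From those, K — 8 in total.
No other element is forced above S by the given relations, so the count is 8.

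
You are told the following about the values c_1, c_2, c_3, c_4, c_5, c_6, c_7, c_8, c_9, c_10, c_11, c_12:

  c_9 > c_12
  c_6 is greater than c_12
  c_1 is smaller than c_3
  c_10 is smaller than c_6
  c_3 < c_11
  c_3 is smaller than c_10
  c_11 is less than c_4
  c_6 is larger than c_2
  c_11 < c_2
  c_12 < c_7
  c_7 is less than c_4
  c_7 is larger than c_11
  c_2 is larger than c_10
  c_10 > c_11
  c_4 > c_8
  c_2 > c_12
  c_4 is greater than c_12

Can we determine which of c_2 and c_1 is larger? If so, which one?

c_2

Link the given pairs in sequence: c_1 < c_3; c_3 < c_11; c_11 < c_10; c_10 < c_2.
Chaining these gives c_1 < c_3 < c_11 < c_10 < c_2.
So c_2 is larger.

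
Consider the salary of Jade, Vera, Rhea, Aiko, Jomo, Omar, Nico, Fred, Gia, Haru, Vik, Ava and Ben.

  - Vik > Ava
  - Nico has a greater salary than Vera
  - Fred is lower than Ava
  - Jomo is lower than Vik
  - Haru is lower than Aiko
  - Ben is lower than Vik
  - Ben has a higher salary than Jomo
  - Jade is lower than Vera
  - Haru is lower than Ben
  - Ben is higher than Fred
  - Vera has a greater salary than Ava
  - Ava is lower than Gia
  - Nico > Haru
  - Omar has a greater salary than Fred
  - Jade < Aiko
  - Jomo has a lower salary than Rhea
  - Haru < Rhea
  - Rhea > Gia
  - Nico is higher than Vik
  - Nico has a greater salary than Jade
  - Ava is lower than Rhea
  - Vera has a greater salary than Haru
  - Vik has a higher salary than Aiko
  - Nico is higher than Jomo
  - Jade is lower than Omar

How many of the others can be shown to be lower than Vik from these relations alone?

7

The elements the relations force below Vik are Jade, Fred, Haru, Ava, Jomo, Aiko, Ben — no chain reaches any other.
That is 7.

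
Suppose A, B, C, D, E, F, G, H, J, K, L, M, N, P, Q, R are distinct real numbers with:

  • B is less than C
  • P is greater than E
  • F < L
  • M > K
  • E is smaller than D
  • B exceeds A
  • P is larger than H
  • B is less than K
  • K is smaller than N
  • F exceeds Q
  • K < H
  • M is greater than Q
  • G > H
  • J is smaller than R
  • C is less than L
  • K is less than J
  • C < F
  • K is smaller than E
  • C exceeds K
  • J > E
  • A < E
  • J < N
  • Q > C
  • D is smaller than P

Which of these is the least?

Chaining upward from A: directly above it, B, E; then K, C, D, P, J; then H, Q, F, N, L, M, R; then G.
That covers every other element, and nothing is given below A, so A is the least.

A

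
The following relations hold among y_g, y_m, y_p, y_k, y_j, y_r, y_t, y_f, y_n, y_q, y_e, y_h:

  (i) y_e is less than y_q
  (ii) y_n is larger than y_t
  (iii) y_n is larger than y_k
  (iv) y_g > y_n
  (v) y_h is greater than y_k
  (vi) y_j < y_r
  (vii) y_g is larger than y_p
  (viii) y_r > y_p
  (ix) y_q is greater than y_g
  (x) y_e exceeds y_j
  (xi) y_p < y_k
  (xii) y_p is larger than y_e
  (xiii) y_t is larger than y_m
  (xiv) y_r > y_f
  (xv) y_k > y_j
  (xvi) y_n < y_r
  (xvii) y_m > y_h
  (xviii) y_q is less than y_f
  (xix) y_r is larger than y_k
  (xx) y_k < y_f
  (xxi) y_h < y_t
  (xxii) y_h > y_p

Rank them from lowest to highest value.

y_j < y_e < y_p < y_k < y_h < y_m < y_t < y_n < y_g < y_q < y_f < y_r

The consecutive links are each given: y_j < y_e; y_e < y_p; y_p < y_k; y_k < y_h; y_h < y_m; y_m < y_t; y_t < y_n; y_n < y_g; y_g < y_q; y_q < y_f; y_f < y_r.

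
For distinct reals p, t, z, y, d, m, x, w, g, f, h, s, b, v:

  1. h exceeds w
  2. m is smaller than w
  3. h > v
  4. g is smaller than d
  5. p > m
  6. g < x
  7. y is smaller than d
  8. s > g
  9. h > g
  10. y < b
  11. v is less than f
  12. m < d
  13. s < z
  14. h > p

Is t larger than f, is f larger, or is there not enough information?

Following every chain through f: below f we get v.
t is not reached, and no chain runs the other way from t to f.
So the given relations leave the order of f and t undetermined.

undetermined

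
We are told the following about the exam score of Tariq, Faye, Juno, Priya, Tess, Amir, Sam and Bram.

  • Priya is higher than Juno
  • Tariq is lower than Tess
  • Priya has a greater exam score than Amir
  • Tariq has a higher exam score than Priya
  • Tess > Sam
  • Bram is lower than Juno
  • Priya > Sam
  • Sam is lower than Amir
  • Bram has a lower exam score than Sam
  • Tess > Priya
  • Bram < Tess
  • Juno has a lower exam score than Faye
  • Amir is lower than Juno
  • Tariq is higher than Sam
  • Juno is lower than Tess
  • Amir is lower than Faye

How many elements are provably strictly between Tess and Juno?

2

The relations place Juno below Tess. An element lies strictly between them when it is forced above Juno and also forced below Tess.
Above Juno: {Priya, Faye, Tariq}. Below Tess: {Bram, Sam, Amir, Priya, Tariq}.
Intersection: {Priya, Tariq} — 2.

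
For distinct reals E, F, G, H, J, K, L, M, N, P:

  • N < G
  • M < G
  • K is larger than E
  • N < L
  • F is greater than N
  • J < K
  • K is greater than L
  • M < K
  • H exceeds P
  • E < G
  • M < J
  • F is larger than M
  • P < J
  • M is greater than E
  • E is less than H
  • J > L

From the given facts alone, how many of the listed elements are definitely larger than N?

Directly above N: L, F, G.
One step further: J, K (5 so far).
Nothing else is reachable above N; 5 in all.

5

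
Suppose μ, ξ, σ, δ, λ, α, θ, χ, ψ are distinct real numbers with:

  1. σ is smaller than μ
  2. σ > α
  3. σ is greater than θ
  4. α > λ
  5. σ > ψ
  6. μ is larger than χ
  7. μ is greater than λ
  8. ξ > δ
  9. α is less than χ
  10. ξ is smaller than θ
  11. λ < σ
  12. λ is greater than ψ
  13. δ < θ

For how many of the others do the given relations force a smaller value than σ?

The elements the relations force below σ are δ, ξ, ψ, λ, α, θ — no chain reaches any other.
That is 6.

6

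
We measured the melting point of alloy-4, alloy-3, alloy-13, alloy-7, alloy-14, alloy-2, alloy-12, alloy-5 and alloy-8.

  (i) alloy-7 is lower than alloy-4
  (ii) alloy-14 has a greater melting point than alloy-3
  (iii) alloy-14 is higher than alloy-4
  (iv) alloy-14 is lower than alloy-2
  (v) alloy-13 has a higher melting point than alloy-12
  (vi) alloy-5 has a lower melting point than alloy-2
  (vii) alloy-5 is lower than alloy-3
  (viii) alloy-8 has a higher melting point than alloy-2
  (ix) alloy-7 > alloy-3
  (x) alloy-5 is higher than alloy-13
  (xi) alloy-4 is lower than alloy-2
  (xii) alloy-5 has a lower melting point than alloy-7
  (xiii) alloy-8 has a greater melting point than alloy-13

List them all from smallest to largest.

alloy-12 < alloy-13 < alloy-5 < alloy-3 < alloy-7 < alloy-4 < alloy-14 < alloy-2 < alloy-8

Each adjacent pair is fixed by a given relation: alloy-12 < alloy-13; alloy-13 < alloy-5; alloy-5 < alloy-3; alloy-3 < alloy-7; alloy-7 < alloy-4; alloy-4 < alloy-14; alloy-14 < alloy-2; alloy-2 < alloy-8. Chaining them end to end gives the full order.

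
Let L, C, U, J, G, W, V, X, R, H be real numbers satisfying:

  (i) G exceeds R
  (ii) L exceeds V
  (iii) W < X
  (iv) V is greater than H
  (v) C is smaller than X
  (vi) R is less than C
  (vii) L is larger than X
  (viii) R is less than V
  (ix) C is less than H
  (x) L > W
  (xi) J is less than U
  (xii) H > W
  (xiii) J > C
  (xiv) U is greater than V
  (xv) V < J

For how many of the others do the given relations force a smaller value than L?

Directly below L: W, V, X.
One step further: R, C, H (6 so far).
No other element is forced below L by the given relations, so the count is 6.

6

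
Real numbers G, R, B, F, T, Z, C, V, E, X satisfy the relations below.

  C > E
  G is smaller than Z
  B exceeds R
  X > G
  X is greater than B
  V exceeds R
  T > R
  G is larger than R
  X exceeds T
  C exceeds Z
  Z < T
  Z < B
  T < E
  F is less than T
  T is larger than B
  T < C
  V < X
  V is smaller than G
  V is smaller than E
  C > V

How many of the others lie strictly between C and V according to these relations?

5

The relations place V below C. An element lies strictly between them when it is forced above V and also forced below C.
Above V: {G, Z, B, T, E, X}. Below C: {R, G, F, Z, B, T, E}.
Intersection: {G, Z, B, T, E} — 5.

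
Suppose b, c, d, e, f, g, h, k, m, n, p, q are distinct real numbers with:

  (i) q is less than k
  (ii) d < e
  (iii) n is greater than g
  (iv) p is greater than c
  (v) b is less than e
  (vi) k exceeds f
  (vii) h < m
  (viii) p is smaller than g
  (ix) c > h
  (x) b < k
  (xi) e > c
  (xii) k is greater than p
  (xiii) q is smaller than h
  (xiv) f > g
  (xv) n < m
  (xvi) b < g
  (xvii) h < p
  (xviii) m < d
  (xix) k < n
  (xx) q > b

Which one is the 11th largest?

The consecutive relations fix a unique order: b < q < h < c < p < g < f < k < n < m < d < e.
Counting 11 from the largest end gives q.

q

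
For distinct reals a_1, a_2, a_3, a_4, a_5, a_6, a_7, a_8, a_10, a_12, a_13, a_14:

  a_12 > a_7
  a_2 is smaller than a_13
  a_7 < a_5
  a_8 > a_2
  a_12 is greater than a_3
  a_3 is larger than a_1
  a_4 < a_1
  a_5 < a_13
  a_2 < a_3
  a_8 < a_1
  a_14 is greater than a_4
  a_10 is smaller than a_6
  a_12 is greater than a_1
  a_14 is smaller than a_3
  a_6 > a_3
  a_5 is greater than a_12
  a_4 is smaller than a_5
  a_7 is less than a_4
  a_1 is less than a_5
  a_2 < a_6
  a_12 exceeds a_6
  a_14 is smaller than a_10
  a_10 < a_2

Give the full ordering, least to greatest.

a_7 < a_4 < a_14 < a_10 < a_2 < a_8 < a_1 < a_3 < a_6 < a_12 < a_5 < a_13

The consecutive links are each given: a_7 < a_4; a_4 < a_14; a_14 < a_10; a_10 < a_2; a_2 < a_8; a_8 < a_1; a_1 < a_3; a_3 < a_6; a_6 < a_12; a_12 < a_5; a_5 < a_13.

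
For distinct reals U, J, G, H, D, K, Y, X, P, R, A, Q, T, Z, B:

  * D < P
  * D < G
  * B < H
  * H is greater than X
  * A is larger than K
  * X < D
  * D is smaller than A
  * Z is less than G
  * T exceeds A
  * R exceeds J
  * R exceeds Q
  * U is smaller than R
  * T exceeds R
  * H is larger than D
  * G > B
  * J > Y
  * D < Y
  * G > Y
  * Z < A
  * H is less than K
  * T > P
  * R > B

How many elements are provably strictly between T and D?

The relations place D below T. An element lies strictly between them when it is forced above D and also forced below T.
Above D: {Y, H, P, K, J, R, A, G}. Below T: {B, U, X, Q, Y, H, P, K, Z, J, R, A}.
Intersection: {Y, H, P, K, J, R, A} — 7.

7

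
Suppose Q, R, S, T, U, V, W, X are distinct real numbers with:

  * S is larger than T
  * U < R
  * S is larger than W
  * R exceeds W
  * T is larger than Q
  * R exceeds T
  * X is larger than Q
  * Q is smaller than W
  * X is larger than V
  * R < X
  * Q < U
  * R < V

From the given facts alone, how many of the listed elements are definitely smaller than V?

5

The elements the relations force below V are Q, U, T, W, R — no chain reaches any other.
That is 5.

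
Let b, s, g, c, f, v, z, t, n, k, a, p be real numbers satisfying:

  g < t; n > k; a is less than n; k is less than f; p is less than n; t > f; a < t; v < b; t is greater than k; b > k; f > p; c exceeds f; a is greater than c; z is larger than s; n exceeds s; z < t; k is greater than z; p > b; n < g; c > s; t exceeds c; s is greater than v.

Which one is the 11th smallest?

g

The consecutive relations fix a unique order: v < s < z < k < b < p < f < c < a < n < g < t.
The 11th smallest is g.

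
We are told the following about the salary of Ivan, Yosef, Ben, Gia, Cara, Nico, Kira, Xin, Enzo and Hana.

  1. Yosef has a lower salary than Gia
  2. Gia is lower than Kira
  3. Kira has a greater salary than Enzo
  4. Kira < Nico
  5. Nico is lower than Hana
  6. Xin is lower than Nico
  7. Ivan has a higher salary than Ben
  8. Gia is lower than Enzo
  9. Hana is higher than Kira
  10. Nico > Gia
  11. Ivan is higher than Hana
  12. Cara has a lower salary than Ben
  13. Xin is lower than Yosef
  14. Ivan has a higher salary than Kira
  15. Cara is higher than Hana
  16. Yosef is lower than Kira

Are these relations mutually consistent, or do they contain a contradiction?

The single ordering Xin < Yosef < Gia < Enzo < Kira < Nico < Hana < Cara < Ben < Ivan satisfies every listed relation, so no contradiction arises.

consistent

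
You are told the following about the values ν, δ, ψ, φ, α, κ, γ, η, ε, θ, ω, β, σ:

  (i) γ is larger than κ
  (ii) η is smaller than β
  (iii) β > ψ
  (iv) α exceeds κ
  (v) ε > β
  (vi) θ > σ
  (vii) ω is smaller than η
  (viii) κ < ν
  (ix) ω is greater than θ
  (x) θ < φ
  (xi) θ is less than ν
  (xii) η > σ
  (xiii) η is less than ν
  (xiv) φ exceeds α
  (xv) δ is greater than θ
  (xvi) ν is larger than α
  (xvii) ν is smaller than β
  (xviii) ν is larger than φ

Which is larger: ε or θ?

θ < ω and ω < η give θ < η.
With η < ν: θ < ω < η < ν.
With ν < β: θ < ω < η < ν < β.
Then β < ε extends the chain to ε.
So θ < ε; ε is the larger of the two.

ε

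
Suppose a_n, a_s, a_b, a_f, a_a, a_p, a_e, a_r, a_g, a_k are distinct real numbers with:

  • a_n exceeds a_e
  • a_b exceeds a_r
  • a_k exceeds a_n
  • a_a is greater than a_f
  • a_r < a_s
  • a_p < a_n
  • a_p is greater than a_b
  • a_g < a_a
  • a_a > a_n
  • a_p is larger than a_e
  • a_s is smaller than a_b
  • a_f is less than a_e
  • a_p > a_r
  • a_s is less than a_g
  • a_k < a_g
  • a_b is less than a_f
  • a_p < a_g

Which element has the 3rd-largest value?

a_k

Chaining the given pairs: a_r < a_s < a_b < a_f < a_e < a_p < a_n < a_k < a_g < a_a.
Counting 3 from the largest end gives a_k.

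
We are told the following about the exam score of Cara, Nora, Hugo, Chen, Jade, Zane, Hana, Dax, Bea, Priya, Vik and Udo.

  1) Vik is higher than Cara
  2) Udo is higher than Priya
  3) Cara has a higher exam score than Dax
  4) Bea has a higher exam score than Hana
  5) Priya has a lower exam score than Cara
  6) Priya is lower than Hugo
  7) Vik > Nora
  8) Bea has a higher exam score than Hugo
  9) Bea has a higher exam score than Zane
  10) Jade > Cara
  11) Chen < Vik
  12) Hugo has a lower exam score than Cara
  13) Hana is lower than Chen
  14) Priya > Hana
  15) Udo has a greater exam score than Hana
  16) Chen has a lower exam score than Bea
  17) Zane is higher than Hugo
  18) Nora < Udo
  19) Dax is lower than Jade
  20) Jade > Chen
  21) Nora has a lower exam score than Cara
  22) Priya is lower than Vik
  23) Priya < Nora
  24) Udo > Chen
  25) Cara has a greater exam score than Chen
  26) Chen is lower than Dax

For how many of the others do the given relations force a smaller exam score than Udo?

4

Directly below Udo: Hana, Priya, Chen, Nora.
Nothing else is reachable below Udo; 4 in all.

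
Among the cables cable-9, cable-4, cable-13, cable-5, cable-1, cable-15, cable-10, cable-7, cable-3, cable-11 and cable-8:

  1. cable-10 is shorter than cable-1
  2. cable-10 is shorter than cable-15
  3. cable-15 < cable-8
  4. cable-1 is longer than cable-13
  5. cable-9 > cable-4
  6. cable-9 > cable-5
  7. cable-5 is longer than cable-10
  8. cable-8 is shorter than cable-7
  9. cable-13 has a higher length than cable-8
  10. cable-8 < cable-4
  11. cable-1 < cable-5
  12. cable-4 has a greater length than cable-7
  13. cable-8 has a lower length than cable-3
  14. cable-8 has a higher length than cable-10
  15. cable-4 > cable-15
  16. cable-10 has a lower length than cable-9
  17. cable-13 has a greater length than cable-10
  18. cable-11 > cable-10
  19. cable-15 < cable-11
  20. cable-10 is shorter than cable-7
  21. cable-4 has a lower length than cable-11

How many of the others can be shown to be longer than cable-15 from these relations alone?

9

The elements the relations force above cable-15 are cable-8, cable-13, cable-7, cable-1, cable-5, cable-3, cable-4, cable-11, cable-9 — no chain reaches any other.
That is 9.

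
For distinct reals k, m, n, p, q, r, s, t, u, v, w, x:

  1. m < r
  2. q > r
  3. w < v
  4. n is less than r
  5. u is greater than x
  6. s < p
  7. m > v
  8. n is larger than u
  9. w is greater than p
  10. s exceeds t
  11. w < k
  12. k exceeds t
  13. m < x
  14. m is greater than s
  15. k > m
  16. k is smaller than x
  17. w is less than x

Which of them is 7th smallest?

k

Chaining the given pairs: t < s < p < w < v < m < k < x < u < n < r < q.
Counting 7 from the smallest end gives k.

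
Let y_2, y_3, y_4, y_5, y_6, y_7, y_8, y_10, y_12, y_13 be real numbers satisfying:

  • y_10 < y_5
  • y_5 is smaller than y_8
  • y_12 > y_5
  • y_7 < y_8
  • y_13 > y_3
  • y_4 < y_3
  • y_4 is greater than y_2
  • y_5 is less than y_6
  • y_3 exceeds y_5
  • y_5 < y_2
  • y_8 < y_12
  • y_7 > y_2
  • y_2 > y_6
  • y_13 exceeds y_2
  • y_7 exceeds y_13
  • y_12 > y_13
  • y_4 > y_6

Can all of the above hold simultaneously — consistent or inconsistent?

The single ordering y_10 < y_5 < y_6 < y_2 < y_4 < y_3 < y_13 < y_7 < y_8 < y_12 satisfies every listed relation, so no contradiction arises.

consistent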